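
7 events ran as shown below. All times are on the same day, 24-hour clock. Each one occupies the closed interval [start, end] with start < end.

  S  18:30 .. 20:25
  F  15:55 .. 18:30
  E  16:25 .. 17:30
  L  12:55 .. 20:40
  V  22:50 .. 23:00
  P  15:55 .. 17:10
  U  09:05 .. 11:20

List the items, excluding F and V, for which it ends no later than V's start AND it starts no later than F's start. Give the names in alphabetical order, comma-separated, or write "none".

Conditions: its end is no later than V's start (X.end <= 22:50) AND its start is no later than F's start (X.start <= 15:55).
E: end 17:30 <= 22:50? ✓; start 16:25 <= 15:55? ✗ → no.
L: end 20:40 <= 22:50? ✓; start 12:55 <= 15:55? ✓ → yes.
P: end 17:10 <= 22:50? ✓; start 15:55 <= 15:55? ✓ → yes.
S: end 20:25 <= 22:50? ✓; start 18:30 <= 15:55? ✗ → no.
U: end 11:20 <= 22:50? ✓; start 09:05 <= 15:55? ✓ → yes.
Result: L, P, U.

L, P, U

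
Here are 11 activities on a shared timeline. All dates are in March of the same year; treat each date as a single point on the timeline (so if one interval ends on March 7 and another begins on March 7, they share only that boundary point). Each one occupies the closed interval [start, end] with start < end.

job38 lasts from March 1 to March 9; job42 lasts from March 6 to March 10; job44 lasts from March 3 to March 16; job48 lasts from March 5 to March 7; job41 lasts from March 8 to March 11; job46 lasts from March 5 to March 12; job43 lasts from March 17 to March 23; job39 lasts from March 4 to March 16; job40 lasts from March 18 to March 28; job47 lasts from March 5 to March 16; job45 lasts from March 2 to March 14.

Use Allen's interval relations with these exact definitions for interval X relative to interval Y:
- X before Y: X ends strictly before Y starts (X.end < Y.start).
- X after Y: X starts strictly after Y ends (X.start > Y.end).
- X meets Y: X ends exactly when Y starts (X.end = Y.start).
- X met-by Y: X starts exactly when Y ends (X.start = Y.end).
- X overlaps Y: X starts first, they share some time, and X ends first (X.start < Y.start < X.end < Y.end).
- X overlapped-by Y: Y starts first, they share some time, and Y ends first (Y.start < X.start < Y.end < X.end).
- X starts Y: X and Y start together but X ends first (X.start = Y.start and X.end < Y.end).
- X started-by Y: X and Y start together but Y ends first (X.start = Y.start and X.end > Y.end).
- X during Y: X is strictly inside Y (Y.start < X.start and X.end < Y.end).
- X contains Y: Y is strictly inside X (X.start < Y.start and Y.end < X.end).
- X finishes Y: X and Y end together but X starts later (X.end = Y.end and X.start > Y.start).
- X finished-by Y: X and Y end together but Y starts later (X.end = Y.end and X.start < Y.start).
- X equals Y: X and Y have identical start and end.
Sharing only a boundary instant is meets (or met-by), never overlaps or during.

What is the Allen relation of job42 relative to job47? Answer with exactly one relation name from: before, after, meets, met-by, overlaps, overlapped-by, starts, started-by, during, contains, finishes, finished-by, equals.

during

job42 = [March 6, March 10]; job47 = [March 5, March 16].
Compare endpoints: job42.start > job47.start, job42.start < job47.end, job42.end > job47.start, job42.end < job47.end.
That pattern is 'during'.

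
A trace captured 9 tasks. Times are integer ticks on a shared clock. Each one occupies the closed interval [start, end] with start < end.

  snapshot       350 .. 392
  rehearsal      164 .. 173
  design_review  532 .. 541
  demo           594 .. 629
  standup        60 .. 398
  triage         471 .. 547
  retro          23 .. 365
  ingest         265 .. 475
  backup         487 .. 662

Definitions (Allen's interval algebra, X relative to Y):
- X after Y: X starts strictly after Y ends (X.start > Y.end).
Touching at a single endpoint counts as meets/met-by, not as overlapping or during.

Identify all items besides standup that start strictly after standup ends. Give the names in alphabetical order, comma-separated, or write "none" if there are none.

Target standup = [60, 398].
backup [487, 662] → after → yes.
demo [594, 629] → after → yes.
design_review [532, 541] → after → yes.
ingest [265, 475] → overlapped-by → no.
rehearsal [164, 173] → during → no.
retro [23, 365] → overlaps → no.
snapshot [350, 392] → during → no.
triage [471, 547] → after → yes.
Result: backup, demo, design_review, triage.

backup, demo, design_review, triage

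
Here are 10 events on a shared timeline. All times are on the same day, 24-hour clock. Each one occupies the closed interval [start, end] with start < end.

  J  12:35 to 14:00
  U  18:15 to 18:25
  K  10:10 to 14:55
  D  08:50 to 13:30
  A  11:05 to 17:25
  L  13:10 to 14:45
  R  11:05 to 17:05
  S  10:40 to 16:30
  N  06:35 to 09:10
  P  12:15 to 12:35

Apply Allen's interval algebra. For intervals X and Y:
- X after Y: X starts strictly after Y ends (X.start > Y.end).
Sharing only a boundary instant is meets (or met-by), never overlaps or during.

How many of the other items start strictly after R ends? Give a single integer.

Target R = [11:05, 17:05].
A [11:05, 17:25] → started-by → no.
D [08:50, 13:30] → overlaps → no.
J [12:35, 14:00] → during → no.
K [10:10, 14:55] → overlaps → no.
L [13:10, 14:45] → during → no.
N [06:35, 09:10] → before → no.
P [12:15, 12:35] → during → no.
S [10:40, 16:30] → overlaps → no.
U [18:15, 18:25] → after → counts.
Total: 1.

1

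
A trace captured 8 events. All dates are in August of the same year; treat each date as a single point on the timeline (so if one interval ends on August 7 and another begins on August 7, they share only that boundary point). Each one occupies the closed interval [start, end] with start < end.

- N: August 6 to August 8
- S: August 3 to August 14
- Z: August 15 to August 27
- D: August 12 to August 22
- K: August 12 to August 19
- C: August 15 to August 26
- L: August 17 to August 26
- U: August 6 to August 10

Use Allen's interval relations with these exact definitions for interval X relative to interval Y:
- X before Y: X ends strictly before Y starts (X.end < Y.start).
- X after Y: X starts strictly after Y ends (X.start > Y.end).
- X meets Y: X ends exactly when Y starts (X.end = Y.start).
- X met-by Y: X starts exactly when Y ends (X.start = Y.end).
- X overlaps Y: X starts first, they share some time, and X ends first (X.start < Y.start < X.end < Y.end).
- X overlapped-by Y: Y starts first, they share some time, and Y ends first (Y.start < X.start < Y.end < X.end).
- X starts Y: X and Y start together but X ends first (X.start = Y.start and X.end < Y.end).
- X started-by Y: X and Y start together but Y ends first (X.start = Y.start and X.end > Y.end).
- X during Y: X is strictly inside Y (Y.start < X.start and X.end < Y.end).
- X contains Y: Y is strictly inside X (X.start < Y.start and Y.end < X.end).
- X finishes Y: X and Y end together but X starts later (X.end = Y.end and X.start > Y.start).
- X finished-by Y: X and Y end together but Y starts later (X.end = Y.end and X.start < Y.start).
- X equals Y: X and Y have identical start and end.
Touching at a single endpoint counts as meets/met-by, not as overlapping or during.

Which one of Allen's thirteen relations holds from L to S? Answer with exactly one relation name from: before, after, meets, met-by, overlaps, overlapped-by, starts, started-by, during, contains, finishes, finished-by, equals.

after

L = [August 17, August 26]; S = [August 3, August 14].
Compare endpoints: L.start > S.start, L.start > S.end, L.end > S.start, L.end > S.end.
That pattern is 'after'.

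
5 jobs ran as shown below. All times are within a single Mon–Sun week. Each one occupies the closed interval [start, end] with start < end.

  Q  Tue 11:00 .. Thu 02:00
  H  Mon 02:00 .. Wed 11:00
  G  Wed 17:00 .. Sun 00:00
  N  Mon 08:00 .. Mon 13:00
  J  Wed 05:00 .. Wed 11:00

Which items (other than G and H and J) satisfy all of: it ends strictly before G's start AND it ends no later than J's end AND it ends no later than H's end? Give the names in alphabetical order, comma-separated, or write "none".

N

Conditions: its end is strictly before G's start (X.end < Wed 17:00) AND its end is no later than J's end (X.end <= Wed 11:00) AND its end is no later than H's end (X.end <= Wed 11:00).
N: end Mon 13:00 < Wed 17:00? ✓; end Mon 13:00 <= Wed 11:00? ✓; end Mon 13:00 <= Wed 11:00? ✓ → yes.
Q: end Thu 02:00 < Wed 17:00? ✗; end Thu 02:00 <= Wed 11:00? ✗; end Thu 02:00 <= Wed 11:00? ✗ → no.
Result: N.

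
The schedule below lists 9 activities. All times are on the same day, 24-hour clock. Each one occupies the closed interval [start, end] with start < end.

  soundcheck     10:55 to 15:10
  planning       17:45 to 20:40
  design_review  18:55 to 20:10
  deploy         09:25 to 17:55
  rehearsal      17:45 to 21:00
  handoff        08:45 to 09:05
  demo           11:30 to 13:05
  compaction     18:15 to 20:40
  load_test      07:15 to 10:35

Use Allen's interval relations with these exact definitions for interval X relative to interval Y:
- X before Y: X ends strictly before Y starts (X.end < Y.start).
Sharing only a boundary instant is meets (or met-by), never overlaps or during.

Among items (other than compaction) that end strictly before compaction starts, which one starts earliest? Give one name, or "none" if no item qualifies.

load_test

Target compaction = [18:15, 20:40].
demo [11:30, 13:05] → before → candidate.
deploy [09:25, 17:55] → before → candidate.
design_review [18:55, 20:10] → during → excluded.
handoff [08:45, 09:05] → before → candidate.
load_test [07:15, 10:35] → before → candidate.
planning [17:45, 20:40] → finished-by → excluded.
rehearsal [17:45, 21:00] → contains → excluded.
soundcheck [10:55, 15:10] → before → candidate.
Among candidates, earliest start is 07:15 → load_test.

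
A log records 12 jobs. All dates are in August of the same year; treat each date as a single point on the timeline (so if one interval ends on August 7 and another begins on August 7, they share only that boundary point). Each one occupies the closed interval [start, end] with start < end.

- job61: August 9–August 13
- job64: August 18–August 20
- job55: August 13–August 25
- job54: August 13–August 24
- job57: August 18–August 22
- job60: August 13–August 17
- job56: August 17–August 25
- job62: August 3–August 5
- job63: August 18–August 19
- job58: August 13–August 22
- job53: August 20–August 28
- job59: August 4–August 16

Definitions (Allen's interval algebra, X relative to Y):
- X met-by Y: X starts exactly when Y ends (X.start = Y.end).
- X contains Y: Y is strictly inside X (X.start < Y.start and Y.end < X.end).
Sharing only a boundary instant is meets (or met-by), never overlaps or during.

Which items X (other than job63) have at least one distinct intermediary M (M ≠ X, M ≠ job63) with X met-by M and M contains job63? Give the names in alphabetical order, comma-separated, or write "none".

Target job63 = [August 18, August 19].
Intermediaries M with M contains job63: job54, job55, job56, job58.
Via job54 — items with X met-by job54: none.
Via job55 — items with X met-by job55: none.
Via job56 — items with X met-by job56: none.
Via job58 — items with X met-by job58: none.
Union: none.

none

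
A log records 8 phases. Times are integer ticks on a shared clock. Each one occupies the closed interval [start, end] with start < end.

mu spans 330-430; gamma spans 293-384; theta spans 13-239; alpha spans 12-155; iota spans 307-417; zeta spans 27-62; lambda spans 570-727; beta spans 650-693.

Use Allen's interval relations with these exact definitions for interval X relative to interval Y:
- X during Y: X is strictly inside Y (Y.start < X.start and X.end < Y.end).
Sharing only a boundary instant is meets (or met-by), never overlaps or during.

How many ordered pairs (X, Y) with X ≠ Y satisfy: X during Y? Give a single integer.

Checking all 56 ordered pairs for relation 'during'; matching pairs in alphabetical order:
(beta, lambda): beta during lambda ✓
(zeta, alpha): zeta during alpha ✓
(zeta, theta): zeta during theta ✓
Count: 3.

3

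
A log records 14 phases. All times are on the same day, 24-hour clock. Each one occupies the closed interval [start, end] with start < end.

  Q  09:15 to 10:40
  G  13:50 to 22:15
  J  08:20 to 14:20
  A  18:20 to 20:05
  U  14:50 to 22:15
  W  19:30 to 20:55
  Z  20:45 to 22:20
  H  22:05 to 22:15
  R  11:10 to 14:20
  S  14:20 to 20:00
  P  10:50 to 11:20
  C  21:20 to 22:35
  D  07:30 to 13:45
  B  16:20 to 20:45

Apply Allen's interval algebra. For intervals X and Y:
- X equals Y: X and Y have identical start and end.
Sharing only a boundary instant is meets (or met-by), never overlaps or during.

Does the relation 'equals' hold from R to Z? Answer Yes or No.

No

R = [11:10, 14:20], Z = [20:45, 22:20].
Actual relation of R to Z: before.
Asked whether 'equals' holds → No.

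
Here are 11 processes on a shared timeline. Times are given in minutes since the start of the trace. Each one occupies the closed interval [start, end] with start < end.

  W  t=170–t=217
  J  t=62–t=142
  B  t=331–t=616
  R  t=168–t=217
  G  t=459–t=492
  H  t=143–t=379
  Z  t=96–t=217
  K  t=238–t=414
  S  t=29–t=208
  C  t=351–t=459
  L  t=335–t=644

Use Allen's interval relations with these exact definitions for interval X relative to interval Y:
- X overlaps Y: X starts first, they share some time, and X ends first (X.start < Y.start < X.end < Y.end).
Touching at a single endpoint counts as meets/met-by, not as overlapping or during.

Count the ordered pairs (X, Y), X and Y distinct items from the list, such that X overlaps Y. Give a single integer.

Checking all 110 ordered pairs for relation 'overlaps'; matching pairs in alphabetical order:
(B, L): B overlaps L ✓
(H, B): H overlaps B ✓
(H, C): H overlaps C ✓
(H, K): H overlaps K ✓
(H, L): H overlaps L ✓
(J, Z): J overlaps Z ✓
(K, B): K overlaps B ✓
(K, C): K overlaps C ✓
(K, L): K overlaps L ✓
(S, H): S overlaps H ✓
(S, R): S overlaps R ✓
(S, W): S overlaps W ✓
(S, Z): S overlaps Z ✓
(Z, H): Z overlaps H ✓
Count: 14.

14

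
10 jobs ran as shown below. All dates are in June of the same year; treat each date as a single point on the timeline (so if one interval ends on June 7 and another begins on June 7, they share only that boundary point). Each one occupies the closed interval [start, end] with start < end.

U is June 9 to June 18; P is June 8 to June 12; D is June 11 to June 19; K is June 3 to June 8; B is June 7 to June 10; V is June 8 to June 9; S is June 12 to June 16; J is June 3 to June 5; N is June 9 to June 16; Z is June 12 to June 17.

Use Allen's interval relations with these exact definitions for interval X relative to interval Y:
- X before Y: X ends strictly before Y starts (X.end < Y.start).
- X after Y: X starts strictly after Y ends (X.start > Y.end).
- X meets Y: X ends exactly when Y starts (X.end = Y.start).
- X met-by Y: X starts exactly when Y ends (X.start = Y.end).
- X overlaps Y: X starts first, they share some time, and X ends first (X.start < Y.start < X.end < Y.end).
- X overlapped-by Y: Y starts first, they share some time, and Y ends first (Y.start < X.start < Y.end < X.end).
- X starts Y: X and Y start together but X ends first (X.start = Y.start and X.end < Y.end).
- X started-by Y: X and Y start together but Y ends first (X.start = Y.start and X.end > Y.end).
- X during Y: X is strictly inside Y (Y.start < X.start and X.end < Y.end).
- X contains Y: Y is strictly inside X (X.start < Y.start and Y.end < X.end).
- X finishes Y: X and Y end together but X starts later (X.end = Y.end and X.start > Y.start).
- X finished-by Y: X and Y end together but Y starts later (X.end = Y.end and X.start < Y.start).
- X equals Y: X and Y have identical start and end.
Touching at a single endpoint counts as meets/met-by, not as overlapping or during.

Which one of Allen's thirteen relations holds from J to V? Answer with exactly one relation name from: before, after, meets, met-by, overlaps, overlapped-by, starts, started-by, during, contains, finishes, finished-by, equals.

before

J = [June 3, June 5]; V = [June 8, June 9].
Compare endpoints: J.start < V.start, J.start < V.end, J.end < V.start, J.end < V.end.
That pattern is 'before'.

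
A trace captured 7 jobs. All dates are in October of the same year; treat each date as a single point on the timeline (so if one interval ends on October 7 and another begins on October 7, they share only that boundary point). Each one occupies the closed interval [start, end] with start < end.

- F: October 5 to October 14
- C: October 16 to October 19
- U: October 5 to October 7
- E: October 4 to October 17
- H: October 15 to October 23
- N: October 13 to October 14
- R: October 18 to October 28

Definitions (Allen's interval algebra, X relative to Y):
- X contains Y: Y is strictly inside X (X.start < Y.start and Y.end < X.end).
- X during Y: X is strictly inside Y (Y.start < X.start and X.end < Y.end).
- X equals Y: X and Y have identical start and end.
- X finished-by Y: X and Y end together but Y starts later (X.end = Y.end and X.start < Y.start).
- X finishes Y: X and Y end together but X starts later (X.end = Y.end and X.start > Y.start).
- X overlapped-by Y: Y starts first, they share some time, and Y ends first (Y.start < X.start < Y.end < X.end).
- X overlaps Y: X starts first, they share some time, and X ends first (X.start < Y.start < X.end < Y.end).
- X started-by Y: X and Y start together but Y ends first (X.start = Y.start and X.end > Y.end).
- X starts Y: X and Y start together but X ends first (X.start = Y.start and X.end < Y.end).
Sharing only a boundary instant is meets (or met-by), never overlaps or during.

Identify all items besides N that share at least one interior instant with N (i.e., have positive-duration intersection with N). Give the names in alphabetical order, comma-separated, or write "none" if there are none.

E, F

Target N = [October 13, October 14].
C [October 16, October 19] → after → no.
E [October 4, October 17] → contains → yes.
F [October 5, October 14] → finished-by → yes.
H [October 15, October 23] → after → no.
R [October 18, October 28] → after → no.
U [October 5, October 7] → before → no.
Result: E, F.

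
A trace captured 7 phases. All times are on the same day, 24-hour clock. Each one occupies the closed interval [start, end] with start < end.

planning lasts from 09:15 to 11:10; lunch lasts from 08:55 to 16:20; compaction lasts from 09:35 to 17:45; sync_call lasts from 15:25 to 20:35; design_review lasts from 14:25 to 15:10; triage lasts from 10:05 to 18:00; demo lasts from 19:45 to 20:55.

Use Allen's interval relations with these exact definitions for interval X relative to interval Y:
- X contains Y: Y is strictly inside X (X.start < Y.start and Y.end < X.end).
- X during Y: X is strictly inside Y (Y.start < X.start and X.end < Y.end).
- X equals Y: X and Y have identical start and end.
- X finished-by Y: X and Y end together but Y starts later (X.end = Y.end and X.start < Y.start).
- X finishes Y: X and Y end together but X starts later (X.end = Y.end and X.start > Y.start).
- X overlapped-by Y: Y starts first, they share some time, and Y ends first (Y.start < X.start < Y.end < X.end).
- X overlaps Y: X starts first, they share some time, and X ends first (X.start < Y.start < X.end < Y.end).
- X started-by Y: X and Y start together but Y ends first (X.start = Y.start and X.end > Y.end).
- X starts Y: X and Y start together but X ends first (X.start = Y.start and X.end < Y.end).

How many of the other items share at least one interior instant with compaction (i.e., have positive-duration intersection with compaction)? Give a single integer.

5

Target compaction = [09:35, 17:45].
demo [19:45, 20:55] → after → no.
design_review [14:25, 15:10] → during → counts.
lunch [08:55, 16:20] → overlaps → counts.
planning [09:15, 11:10] → overlaps → counts.
sync_call [15:25, 20:35] → overlapped-by → counts.
triage [10:05, 18:00] → overlapped-by → counts.
Total: 5.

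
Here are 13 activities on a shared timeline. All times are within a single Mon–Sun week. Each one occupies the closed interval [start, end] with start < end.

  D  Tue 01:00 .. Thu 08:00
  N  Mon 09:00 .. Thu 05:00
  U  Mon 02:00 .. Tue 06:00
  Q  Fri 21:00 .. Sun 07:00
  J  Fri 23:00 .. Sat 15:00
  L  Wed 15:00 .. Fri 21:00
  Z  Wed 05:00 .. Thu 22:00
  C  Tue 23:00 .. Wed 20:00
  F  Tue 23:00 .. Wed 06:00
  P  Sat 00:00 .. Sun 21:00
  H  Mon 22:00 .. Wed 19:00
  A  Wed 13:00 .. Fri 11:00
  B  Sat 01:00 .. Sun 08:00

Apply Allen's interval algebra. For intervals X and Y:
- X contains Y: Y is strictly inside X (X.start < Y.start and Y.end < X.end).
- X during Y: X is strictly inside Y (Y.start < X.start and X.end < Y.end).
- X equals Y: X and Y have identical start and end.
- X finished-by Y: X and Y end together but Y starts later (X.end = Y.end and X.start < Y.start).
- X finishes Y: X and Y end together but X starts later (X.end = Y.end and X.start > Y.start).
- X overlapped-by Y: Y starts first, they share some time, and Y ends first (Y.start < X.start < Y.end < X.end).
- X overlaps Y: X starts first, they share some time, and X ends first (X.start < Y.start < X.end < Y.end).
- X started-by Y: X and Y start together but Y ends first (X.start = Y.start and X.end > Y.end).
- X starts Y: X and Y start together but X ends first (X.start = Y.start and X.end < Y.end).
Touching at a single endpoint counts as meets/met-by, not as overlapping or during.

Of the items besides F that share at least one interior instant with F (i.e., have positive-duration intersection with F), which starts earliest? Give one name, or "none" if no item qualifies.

Target F = [Tue 23:00, Wed 06:00].
A [Wed 13:00, Fri 11:00] → after → excluded.
B [Sat 01:00, Sun 08:00] → after → excluded.
C [Tue 23:00, Wed 20:00] → started-by → candidate.
D [Tue 01:00, Thu 08:00] → contains → candidate.
H [Mon 22:00, Wed 19:00] → contains → candidate.
J [Fri 23:00, Sat 15:00] → after → excluded.
L [Wed 15:00, Fri 21:00] → after → excluded.
N [Mon 09:00, Thu 05:00] → contains → candidate.
P [Sat 00:00, Sun 21:00] → after → excluded.
Q [Fri 21:00, Sun 07:00] → after → excluded.
U [Mon 02:00, Tue 06:00] → before → excluded.
Z [Wed 05:00, Thu 22:00] → overlapped-by → candidate.
Among candidates, earliest start is Mon 09:00 → N.

N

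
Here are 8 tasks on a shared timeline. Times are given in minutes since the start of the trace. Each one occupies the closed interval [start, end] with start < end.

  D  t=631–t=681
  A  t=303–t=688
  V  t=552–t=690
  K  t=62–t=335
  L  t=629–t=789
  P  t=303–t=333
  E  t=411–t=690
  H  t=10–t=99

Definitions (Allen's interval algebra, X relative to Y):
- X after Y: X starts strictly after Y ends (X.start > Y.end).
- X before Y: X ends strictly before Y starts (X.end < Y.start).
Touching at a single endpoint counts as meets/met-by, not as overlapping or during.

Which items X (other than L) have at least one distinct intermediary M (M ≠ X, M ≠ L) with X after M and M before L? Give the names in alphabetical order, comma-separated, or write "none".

A, D, E, P, V

Target L = [t=629, t=789].
Intermediaries M with M before L: H, K, P.
Via H — items with X after H: A, D, E, P, V.
Via K — items with X after K: D, E, V.
Via P — items with X after P: D, E, V.
Union: A, D, E, P, V.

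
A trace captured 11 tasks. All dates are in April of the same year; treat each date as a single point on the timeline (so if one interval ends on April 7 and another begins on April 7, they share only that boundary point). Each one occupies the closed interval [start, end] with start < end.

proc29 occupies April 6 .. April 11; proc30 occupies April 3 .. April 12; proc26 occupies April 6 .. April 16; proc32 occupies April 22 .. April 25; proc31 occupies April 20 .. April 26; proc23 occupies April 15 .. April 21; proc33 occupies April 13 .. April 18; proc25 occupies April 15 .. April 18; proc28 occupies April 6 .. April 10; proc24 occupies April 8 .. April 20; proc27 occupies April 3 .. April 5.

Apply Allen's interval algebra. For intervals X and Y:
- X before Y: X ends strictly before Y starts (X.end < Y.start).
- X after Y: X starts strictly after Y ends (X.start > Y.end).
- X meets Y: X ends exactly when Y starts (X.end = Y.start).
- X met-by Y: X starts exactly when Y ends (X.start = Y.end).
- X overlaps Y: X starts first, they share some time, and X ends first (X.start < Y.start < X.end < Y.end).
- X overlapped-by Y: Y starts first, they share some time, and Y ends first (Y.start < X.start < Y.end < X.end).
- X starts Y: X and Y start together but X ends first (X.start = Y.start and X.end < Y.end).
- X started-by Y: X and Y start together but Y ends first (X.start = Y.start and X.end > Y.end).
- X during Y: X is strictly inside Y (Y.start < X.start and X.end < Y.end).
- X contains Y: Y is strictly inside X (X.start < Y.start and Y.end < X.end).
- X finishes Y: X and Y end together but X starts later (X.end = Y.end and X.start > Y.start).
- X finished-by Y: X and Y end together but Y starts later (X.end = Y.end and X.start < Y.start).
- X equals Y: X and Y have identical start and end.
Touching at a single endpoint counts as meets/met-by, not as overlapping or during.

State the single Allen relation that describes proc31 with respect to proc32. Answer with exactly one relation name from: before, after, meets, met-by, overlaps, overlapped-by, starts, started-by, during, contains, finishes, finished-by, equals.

proc31 = [April 20, April 26]; proc32 = [April 22, April 25].
Compare endpoints: proc31.start < proc32.start, proc31.start < proc32.end, proc31.end > proc32.start, proc31.end > proc32.end.
That pattern is 'contains'.

contains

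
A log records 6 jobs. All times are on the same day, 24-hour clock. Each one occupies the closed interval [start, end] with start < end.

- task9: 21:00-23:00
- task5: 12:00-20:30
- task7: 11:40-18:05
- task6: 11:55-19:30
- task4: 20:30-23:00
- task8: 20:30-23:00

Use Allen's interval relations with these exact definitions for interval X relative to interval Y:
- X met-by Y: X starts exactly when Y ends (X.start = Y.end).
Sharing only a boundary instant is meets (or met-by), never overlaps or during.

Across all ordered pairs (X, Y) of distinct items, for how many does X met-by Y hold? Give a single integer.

Checking all 30 ordered pairs for relation 'met-by'; matching pairs in alphabetical order:
(task4, task5): task4 met-by task5 ✓
(task8, task5): task8 met-by task5 ✓
Count: 2.

2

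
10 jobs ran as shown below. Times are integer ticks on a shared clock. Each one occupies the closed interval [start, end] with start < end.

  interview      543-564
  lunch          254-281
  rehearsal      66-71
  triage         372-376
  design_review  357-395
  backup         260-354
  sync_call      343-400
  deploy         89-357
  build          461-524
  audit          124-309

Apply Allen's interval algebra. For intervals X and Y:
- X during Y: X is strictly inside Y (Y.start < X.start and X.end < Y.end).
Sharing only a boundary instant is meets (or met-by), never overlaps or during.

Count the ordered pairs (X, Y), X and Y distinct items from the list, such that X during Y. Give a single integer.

7

Checking all 90 ordered pairs for relation 'during'; matching pairs in alphabetical order:
(audit, deploy): audit during deploy ✓
(backup, deploy): backup during deploy ✓
(design_review, sync_call): design_review during sync_call ✓
(lunch, audit): lunch during audit ✓
(lunch, deploy): lunch during deploy ✓
(triage, design_review): triage during design_review ✓
(triage, sync_call): triage during sync_call ✓
Count: 7.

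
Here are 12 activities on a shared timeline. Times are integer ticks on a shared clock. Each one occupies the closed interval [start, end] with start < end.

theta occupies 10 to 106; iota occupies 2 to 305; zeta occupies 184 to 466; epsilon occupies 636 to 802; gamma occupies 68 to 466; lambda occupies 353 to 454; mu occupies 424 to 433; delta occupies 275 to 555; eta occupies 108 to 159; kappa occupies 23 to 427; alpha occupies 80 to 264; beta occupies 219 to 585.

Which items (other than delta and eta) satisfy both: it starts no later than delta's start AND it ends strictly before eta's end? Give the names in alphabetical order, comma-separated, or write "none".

theta

Conditions: its start is no later than delta's start (X.start <= 275) AND its end is strictly before eta's end (X.end < 159).
alpha: start 80 <= 275? ✓; end 264 < 159? ✗ → no.
beta: start 219 <= 275? ✓; end 585 < 159? ✗ → no.
epsilon: start 636 <= 275? ✗; end 802 < 159? ✗ → no.
gamma: start 68 <= 275? ✓; end 466 < 159? ✗ → no.
iota: start 2 <= 275? ✓; end 305 < 159? ✗ → no.
kappa: start 23 <= 275? ✓; end 427 < 159? ✗ → no.
lambda: start 353 <= 275? ✗; end 454 < 159? ✗ → no.
mu: start 424 <= 275? ✗; end 433 < 159? ✗ → no.
theta: start 10 <= 275? ✓; end 106 < 159? ✓ → yes.
zeta: start 184 <= 275? ✓; end 466 < 159? ✗ → no.
Result: theta.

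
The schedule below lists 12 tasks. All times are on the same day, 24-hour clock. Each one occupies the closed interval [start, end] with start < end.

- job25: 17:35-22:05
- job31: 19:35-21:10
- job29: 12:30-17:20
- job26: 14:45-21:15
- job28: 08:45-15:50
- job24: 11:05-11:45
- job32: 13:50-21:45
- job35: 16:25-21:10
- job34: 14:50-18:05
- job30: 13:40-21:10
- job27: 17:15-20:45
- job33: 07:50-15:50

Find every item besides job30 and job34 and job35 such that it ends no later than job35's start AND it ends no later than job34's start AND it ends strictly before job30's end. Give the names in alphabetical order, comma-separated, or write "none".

job24

Conditions: its end is no later than job35's start (X.end <= 16:25) AND its end is no later than job34's start (X.end <= 14:50) AND its end is strictly before job30's end (X.end < 21:10).
job24: end 11:45 <= 16:25? ✓; end 11:45 <= 14:50? ✓; end 11:45 < 21:10? ✓ → yes.
job25: end 22:05 <= 16:25? ✗; end 22:05 <= 14:50? ✗; end 22:05 < 21:10? ✗ → no.
job26: end 21:15 <= 16:25? ✗; end 21:15 <= 14:50? ✗; end 21:15 < 21:10? ✗ → no.
job27: end 20:45 <= 16:25? ✗; end 20:45 <= 14:50? ✗; end 20:45 < 21:10? ✓ → no.
job28: end 15:50 <= 16:25? ✓; end 15:50 <= 14:50? ✗; end 15:50 < 21:10? ✓ → no.
job29: end 17:20 <= 16:25? ✗; end 17:20 <= 14:50? ✗; end 17:20 < 21:10? ✓ → no.
job31: end 21:10 <= 16:25? ✗; end 21:10 <= 14:50? ✗; end 21:10 < 21:10? ✗ → no.
job32: end 21:45 <= 16:25? ✗; end 21:45 <= 14:50? ✗; end 21:45 < 21:10? ✗ → no.
job33: end 15:50 <= 16:25? ✓; end 15:50 <= 14:50? ✗; end 15:50 < 21:10? ✓ → no.
Result: job24.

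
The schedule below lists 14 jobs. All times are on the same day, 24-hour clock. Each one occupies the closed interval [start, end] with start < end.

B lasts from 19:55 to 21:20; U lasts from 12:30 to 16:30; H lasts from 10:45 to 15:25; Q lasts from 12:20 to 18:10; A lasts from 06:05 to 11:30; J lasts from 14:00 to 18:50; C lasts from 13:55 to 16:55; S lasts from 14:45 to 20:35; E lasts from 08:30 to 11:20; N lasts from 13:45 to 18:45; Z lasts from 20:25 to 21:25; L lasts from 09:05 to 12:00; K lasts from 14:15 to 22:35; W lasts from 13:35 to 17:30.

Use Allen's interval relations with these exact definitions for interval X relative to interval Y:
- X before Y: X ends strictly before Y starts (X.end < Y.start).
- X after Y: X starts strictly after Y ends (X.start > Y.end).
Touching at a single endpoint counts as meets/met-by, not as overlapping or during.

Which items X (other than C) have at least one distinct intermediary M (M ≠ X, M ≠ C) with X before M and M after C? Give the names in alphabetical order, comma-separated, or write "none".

A, E, H, J, L, N, Q, U, W

Target C = [13:55, 16:55].
Intermediaries M with M after C: B, Z.
Via B — items with X before B: A, E, H, J, L, N, Q, U, W.
Via Z — items with X before Z: A, E, H, J, L, N, Q, U, W.
Union: A, E, H, J, L, N, Q, U, W.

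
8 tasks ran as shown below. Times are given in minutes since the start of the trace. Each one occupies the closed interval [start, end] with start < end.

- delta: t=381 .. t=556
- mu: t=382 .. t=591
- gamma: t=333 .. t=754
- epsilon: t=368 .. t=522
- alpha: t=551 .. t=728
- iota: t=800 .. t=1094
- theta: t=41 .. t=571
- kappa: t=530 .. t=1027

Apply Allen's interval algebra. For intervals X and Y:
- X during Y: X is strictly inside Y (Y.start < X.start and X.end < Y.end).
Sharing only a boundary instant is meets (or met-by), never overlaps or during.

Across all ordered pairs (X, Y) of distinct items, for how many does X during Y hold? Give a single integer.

7

Checking all 56 ordered pairs for relation 'during'; matching pairs in alphabetical order:
(alpha, gamma): alpha during gamma ✓
(alpha, kappa): alpha during kappa ✓
(delta, gamma): delta during gamma ✓
(delta, theta): delta during theta ✓
(epsilon, gamma): epsilon during gamma ✓
(epsilon, theta): epsilon during theta ✓
(mu, gamma): mu during gamma ✓
Count: 7.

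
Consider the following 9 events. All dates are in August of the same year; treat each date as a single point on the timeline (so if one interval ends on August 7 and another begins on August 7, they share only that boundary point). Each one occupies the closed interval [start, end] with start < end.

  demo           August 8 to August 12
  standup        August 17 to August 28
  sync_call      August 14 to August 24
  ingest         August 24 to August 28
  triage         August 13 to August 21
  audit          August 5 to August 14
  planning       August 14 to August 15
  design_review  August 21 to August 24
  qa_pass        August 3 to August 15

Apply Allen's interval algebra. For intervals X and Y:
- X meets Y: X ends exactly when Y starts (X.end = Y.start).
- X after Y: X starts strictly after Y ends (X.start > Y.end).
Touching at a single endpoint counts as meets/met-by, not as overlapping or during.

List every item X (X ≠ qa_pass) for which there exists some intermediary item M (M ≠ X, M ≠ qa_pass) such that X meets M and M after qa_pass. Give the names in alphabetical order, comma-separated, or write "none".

design_review, sync_call, triage

Target qa_pass = [August 3, August 15].
Intermediaries M with M after qa_pass: design_review, ingest, standup.
Via design_review — items with X meets design_review: triage.
Via ingest — items with X meets ingest: design_review, sync_call.
Via standup — items with X meets standup: none.
Union: design_review, sync_call, triage.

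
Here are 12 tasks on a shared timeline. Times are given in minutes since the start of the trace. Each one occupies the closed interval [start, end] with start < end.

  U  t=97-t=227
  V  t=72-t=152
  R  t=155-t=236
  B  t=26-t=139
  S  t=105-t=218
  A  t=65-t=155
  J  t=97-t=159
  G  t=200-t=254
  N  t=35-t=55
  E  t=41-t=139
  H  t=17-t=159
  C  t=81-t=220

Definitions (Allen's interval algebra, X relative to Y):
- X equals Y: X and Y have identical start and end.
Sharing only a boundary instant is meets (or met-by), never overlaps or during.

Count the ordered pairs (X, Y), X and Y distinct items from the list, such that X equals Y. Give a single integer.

Checking all 132 ordered pairs for relation 'equals'; matching pairs in alphabetical order:
No pair satisfies it.
Count: 0.

0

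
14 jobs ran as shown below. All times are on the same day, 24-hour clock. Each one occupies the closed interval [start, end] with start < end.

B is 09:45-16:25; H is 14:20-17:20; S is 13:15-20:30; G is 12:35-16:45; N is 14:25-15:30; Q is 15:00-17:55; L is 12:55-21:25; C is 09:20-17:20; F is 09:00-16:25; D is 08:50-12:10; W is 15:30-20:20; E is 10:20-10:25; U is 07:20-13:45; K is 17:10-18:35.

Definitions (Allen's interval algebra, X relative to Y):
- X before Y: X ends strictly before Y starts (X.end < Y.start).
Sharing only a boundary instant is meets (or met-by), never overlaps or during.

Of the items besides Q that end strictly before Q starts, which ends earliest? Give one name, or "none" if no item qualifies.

Target Q = [15:00, 17:55].
B [09:45, 16:25] → overlaps → excluded.
C [09:20, 17:20] → overlaps → excluded.
D [08:50, 12:10] → before → candidate.
E [10:20, 10:25] → before → candidate.
F [09:00, 16:25] → overlaps → excluded.
G [12:35, 16:45] → overlaps → excluded.
H [14:20, 17:20] → overlaps → excluded.
K [17:10, 18:35] → overlapped-by → excluded.
L [12:55, 21:25] → contains → excluded.
N [14:25, 15:30] → overlaps → excluded.
S [13:15, 20:30] → contains → excluded.
U [07:20, 13:45] → before → candidate.
W [15:30, 20:20] → overlapped-by → excluded.
Among candidates, earliest end is 10:25 → E.

E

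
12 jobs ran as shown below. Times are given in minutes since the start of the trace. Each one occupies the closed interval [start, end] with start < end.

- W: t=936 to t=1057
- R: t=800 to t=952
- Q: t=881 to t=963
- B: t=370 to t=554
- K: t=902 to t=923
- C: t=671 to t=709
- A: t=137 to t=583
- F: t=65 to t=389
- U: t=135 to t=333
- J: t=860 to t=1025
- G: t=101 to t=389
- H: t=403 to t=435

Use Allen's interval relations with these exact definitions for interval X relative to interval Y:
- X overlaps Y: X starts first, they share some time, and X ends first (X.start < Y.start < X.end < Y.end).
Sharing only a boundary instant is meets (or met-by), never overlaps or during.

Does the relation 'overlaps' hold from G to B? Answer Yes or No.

G = [t=101, t=389], B = [t=370, t=554].
Actual relation of G to B: overlaps.
Asked whether 'overlaps' holds → Yes.

Yes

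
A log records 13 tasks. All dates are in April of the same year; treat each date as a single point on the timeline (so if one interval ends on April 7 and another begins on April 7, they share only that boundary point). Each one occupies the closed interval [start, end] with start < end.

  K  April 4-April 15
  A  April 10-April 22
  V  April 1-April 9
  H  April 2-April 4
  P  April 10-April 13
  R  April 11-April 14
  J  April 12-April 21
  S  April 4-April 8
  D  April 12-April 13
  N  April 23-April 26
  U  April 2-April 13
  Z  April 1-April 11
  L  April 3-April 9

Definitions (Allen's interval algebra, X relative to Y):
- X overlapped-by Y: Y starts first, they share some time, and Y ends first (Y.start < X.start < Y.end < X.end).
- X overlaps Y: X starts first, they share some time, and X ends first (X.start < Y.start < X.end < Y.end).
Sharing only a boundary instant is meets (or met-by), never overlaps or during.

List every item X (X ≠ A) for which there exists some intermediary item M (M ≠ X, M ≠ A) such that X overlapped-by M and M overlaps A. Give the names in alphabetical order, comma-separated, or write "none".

J, K, P, R, U

Target A = [April 10, April 22].
Intermediaries M with M overlaps A: K, U, Z.
Via K — items with X overlapped-by K: J.
Via U — items with X overlapped-by U: J, K, R.
Via Z — items with X overlapped-by Z: K, P, U.
Union: J, K, P, R, U.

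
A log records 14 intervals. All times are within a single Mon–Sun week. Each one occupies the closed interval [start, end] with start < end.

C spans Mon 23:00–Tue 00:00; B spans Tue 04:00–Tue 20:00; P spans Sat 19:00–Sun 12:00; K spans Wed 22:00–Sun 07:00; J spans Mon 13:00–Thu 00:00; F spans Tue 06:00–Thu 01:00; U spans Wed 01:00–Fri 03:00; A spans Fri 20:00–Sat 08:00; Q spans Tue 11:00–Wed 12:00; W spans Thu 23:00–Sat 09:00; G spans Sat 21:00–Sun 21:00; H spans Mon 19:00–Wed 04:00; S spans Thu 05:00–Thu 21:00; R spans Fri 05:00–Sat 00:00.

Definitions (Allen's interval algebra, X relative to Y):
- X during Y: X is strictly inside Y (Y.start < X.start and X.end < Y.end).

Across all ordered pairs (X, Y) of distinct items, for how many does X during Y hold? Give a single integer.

14

Checking all 182 ordered pairs for relation 'during'; matching pairs in alphabetical order:
(A, K): A during K ✓
(A, W): A during W ✓
(B, H): B during H ✓
(B, J): B during J ✓
(C, H): C during H ✓
(C, J): C during J ✓
(H, J): H during J ✓
(Q, F): Q during F ✓
(Q, J): Q during J ✓
(R, K): R during K ✓
(R, W): R during W ✓
(S, K): S during K ✓
(S, U): S during U ✓
(W, K): W during K ✓
Count: 14.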